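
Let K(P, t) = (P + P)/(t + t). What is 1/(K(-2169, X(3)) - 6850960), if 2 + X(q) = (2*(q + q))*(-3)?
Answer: -38/260334311 ≈ -1.4597e-7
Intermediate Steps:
X(q) = -2 - 12*q (X(q) = -2 + (2*(q + q))*(-3) = -2 + (2*(2*q))*(-3) = -2 + (4*q)*(-3) = -2 - 12*q)
K(P, t) = P/t (K(P, t) = (2*P)/((2*t)) = (2*P)*(1/(2*t)) = P/t)
1/(K(-2169, X(3)) - 6850960) = 1/(-2169/(-2 - 12*3) - 6850960) = 1/(-2169/(-2 - 36) - 6850960) = 1/(-2169/(-38) - 6850960) = 1/(-2169*(-1/38) - 6850960) = 1/(2169/38 - 6850960) = 1/(-260334311/38) = -38/260334311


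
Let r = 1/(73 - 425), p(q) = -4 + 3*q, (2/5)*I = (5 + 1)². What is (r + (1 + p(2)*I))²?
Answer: 4059091521/123904 ≈ 32760.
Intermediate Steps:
I = 90 (I = 5*(5 + 1)²/2 = (5/2)*6² = (5/2)*36 = 90)
r = -1/352 (r = 1/(-352) = -1/352 ≈ -0.0028409)
(r + (1 + p(2)*I))² = (-1/352 + (1 + (-4 + 3*2)*90))² = (-1/352 + (1 + (-4 + 6)*90))² = (-1/352 + (1 + 2*90))² = (-1/352 + (1 + 180))² = (-1/352 + 181)² = (63711/352)² = 4059091521/123904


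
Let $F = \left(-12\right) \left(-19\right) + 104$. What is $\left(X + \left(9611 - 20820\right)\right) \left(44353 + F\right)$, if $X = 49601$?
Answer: $1715546520$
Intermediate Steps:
$F = 332$ ($F = 228 + 104 = 332$)
$\left(X + \left(9611 - 20820\right)\right) \left(44353 + F\right) = \left(49601 + \left(9611 - 20820\right)\right) \left(44353 + 332\right) = \left(49601 - 11209\right) 44685 = 38392 \cdot 44685 = 1715546520$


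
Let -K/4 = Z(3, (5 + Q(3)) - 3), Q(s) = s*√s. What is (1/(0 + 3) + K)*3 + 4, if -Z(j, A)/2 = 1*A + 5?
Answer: 173 + 72*√3 ≈ 297.71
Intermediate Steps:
Q(s) = s^(3/2)
Z(j, A) = -10 - 2*A (Z(j, A) = -2*(1*A + 5) = -2*(A + 5) = -2*(5 + A) = -10 - 2*A)
K = 56 + 24*√3 (K = -4*(-10 - 2*((5 + 3^(3/2)) - 3)) = -4*(-10 - 2*((5 + 3*√3) - 3)) = -4*(-10 - 2*(2 + 3*√3)) = -4*(-10 + (-4 - 6*√3)) = -4*(-14 - 6*√3) = 56 + 24*√3 ≈ 97.569)
(1/(0 + 3) + K)*3 + 4 = (1/(0 + 3) + (56 + 24*√3))*3 + 4 = (1/3 + (56 + 24*√3))*3 + 4 = (⅓ + (56 + 24*√3))*3 + 4 = (169/3 + 24*√3)*3 + 4 = (169 + 72*√3) + 4 = 173 + 72*√3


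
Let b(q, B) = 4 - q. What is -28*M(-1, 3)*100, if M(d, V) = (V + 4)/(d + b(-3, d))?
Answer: -9800/3 ≈ -3266.7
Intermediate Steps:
M(d, V) = (4 + V)/(7 + d) (M(d, V) = (V + 4)/(d + (4 - 1*(-3))) = (4 + V)/(d + (4 + 3)) = (4 + V)/(d + 7) = (4 + V)/(7 + d))
-28*M(-1, 3)*100 = -28*(4 + 3)/(7 - 1)*100 = -28*7/6*100 = -98/3*100 = -9800/3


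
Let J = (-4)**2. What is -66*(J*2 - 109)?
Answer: 5082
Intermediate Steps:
J = 16
-66*(J*2 - 109) = -66*(16*2 - 109) = -66*(32 - 109) = -66*(-77) = 5082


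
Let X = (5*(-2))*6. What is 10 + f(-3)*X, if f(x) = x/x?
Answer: -50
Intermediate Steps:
f(x) = 1
X = -60 (X = -10*6 = -60)
10 + f(-3)*X = 10 + 1*(-60) = 10 - 60 = -50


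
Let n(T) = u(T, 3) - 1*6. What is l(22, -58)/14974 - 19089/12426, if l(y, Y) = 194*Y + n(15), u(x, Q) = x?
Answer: -35462017/15505577 ≈ -2.2870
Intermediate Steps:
n(T) = -6 + T (n(T) = T - 1*6 = T - 6 = -6 + T)
l(y, Y) = 9 + 194*Y (l(y, Y) = 194*Y + (-6 + 15) = 194*Y + 9 = 9 + 194*Y)
l(22, -58)/14974 - 19089/12426 = (9 + 194*(-58))/14974 - 19089/12426 = (9 - 11252)*(1/14974) - 19089*1/12426 = -11243*1/14974 - 6363/4142 = -11243/14974 - 6363/4142 = -35462017/15505577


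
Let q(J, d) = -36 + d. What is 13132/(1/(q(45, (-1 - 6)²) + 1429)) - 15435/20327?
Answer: 384919049053/20327 ≈ 1.8936e+7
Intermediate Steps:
13132/(1/(q(45, (-1 - 6)²) + 1429)) - 15435/20327 = 13132/(1/((-36 + (-1 - 6)²) + 1429)) - 15435/20327 = 13132/(1/((-36 + (-7)²) + 1429)) - 15435*1/20327 = 13132/(1/((-36 + 49) + 1429)) - 15435/20327 = 13132/(1/(13 + 1429)) - 15435/20327 = 13132/(1/1442) - 15435/20327 = 13132*1442 - 15435/20327 = 18936344 - 15435/20327 = 384919049053/20327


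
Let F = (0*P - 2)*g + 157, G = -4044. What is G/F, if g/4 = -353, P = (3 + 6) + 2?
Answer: -4044/2981 ≈ -1.3566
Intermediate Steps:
P = 11 (P = 9 + 2 = 11)
g = -1412 (g = 4*(-353) = -1412)
F = 2981 (F = (0*11 - 2)*(-1412) + 157 = (0 - 2)*(-1412) + 157 = -2*(-1412) + 157 = 2824 + 157 = 2981)
G/F = -4044/2981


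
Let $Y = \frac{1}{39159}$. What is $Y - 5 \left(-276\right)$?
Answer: $\frac{54039421}{39159} \approx 1380.0$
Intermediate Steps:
$Y = \frac{1}{39159} \approx 2.5537 \cdot 10^{-5}$
$Y - 5 \left(-276\right) = \frac{1}{39159} - 5 \left(-276\right) = \frac{1}{39159} - -1380 = \frac{1}{39159} + 1380 = \frac{54039421}{39159}$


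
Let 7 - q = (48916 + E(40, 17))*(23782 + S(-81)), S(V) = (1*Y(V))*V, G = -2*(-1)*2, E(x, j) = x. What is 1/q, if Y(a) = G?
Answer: -1/1148409841 ≈ -8.7077e-10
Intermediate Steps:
G = 4 (G = 2*2 = 4)
Y(a) = 4
S(V) = 4*V (S(V) = (1*4)*V = 4*V)
q = -1148409841 (q = 7 - (48916 + 40)*(23782 + 4*(-81)) = 7 - 48956*(23782 - 324) = 7 - 48956*23458 = 7 - 1*1148409848 = 7 - 1148409848 = -1148409841)
1/q = 1/(-1148409841) = -1/1148409841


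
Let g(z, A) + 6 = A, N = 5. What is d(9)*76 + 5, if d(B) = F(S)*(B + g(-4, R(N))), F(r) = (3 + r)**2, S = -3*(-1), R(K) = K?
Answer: 21893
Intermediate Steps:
g(z, A) = -6 + A
S = 3
d(B) = -36 + 36*B (d(B) = (3 + 3)**2*(B + (-6 + 5)) = 6**2*(B - 1) = 36*(-1 + B) = -36 + 36*B)
d(9)*76 + 5 = (-36 + 36*9)*76 + 5 = (-36 + 324)*76 + 5 = 288*76 + 5 = 21888 + 5 = 21893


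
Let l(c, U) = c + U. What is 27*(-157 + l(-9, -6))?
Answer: -4644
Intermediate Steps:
l(c, U) = U + c
27*(-157 + l(-9, -6)) = 27*(-157 + (-6 - 9)) = 27*(-157 - 15) = 27*(-172) = -4644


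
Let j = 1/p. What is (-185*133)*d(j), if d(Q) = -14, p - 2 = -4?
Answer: 344470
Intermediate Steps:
p = -2 (p = 2 - 4 = -2)
j = -½ (j = 1/(-2) = -½ ≈ -0.50000)
(-185*133)*d(j) = -185*133*(-14) = -24605*(-14) = 344470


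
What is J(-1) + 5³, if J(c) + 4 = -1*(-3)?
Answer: 124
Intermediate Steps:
J(c) = -1 (J(c) = -4 - 1*(-3) = -4 + 3 = -1)
J(-1) + 5³ = -1 + 5³ = -1 + 125 = 124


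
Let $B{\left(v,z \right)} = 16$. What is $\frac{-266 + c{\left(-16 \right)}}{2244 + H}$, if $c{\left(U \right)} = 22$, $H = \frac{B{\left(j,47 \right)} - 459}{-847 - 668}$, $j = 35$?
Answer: $- \frac{369660}{3400103} \approx -0.10872$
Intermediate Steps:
$H = \frac{443}{1515}$ ($H = \frac{16 - 459}{-847 - 668} = - \frac{443}{-1515} = \left(-443\right) \left(- \frac{1}{1515}\right) = \frac{443}{1515} \approx 0.29241$)
$\frac{-266 + c{\left(-16 \right)}}{2244 + H} = \frac{-266 + 22}{2244 + \frac{443}{1515}} = - \frac{244}{\frac{3400103}{1515}} = \left(-244\right) \frac{1515}{3400103} = - \frac{369660}{3400103}$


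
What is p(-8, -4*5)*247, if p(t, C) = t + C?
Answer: -6916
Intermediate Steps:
p(t, C) = C + t
p(-8, -4*5)*247 = (-4*5 - 8)*247 = (-20 - 8)*247 = -28*247 = -6916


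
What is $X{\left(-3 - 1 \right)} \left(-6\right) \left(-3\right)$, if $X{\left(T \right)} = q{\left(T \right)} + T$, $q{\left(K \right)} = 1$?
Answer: $-54$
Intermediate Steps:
$X{\left(T \right)} = 1 + T$
$X{\left(-3 - 1 \right)} \left(-6\right) \left(-3\right) = \left(1 - 4\right) \left(-6\right) \left(-3\right) = \left(-3\right) \left(-6\right) \left(-3\right) = 18 \left(-3\right) = -54$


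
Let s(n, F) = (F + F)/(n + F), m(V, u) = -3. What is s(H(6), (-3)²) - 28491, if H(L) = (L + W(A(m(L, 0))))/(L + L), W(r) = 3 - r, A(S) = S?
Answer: -142446/5 ≈ -28489.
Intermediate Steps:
H(L) = (6 + L)/(2*L) (H(L) = (L + (3 - 1*(-3)))/(L + L) = (L + (3 + 3))/((2*L)) = (L + 6)*(1/(2*L)) = (6 + L)*(1/(2*L)) = (6 + L)/(2*L))
s(n, F) = 2*F/(F + n) (s(n, F) = (2*F)/(F + n) = 2*F/(F + n))
s(H(6), (-3)²) - 28491 = 2*(-3)²/((-3)² + (½)*(6 + 6)/6) - 28491 = 2*9/(9 + (½)*(⅙)*12) - 28491 = 2*9/(9 + 1) - 28491 = 2*9/10 - 28491 = 2*9*(⅒) - 28491 = 9/5 - 28491 = -142446/5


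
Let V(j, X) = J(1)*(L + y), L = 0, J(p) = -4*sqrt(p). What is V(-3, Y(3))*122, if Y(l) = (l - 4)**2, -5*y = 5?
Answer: 488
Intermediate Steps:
y = -1 (y = -1/5*5 = -1)
Y(l) = (-4 + l)**2
V(j, X) = 4 (V(j, X) = (-4*sqrt(1))*(0 - 1) = -4*1*(-1) = -4*(-1) = 4)
V(-3, Y(3))*122 = 4*122 = 488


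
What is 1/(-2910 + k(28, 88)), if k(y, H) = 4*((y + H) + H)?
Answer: -1/2094 ≈ -0.00047755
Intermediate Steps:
k(y, H) = 4*y + 8*H (k(y, H) = 4*((H + y) + H) = 4*(y + 2*H) = 4*y + 8*H)
1/(-2910 + k(28, 88)) = 1/(-2910 + (4*28 + 8*88)) = 1/(-2910 + (112 + 704)) = 1/(-2910 + 816) = 1/(-2094) = -1/2094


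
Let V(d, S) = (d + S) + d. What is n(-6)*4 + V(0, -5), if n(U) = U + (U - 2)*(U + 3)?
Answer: 67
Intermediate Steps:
V(d, S) = S + 2*d (V(d, S) = (S + d) + d = S + 2*d)
n(U) = U + (-2 + U)*(3 + U)
n(-6)*4 + V(0, -5) = (-6 + (-6)² + 2*(-6))*4 + (-5 + 2*0) = (-6 + 36 - 12)*4 + (-5 + 0) = 18*4 - 5 = 72 - 5 = 67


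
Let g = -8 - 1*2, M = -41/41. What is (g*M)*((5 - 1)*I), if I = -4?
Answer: -160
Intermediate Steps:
M = -1 (M = -41*1/41 = -1)
g = -10 (g = -8 - 2 = -10)
(g*M)*((5 - 1)*I) = (-10*(-1))*((5 - 1)*(-4)) = 10*(4*(-4)) = 10*(-16) = -160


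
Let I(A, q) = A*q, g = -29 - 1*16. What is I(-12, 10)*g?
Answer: 5400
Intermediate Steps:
g = -45 (g = -29 - 16 = -45)
I(-12, 10)*g = -12*10*(-45) = -120*(-45) = 5400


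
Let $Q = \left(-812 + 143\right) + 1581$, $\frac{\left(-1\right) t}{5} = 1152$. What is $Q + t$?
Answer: $-4848$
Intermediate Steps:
$t = -5760$ ($t = \left(-5\right) 1152 = -5760$)
$Q = 912$ ($Q = -669 + 1581 = 912$)
$Q + t = 912 - 5760 = -4848$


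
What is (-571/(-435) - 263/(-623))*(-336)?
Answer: -7522208/12905 ≈ -582.89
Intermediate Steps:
(-571/(-435) - 263/(-623))*(-336) = (-571*(-1/435) - 263*(-1/623))*(-336) = (571/435 + 263/623)*(-336) = (470138/271005)*(-336) = -7522208/12905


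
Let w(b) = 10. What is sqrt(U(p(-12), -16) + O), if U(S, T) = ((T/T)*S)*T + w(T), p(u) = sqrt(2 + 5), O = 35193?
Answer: sqrt(35203 - 16*sqrt(7)) ≈ 187.51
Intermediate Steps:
p(u) = sqrt(7)
U(S, T) = 10 + S*T (U(S, T) = ((T/T)*S)*T + 10 = (1*S)*T + 10 = S*T + 10 = 10 + S*T)
sqrt(U(p(-12), -16) + O) = sqrt((10 + sqrt(7)*(-16)) + 35193) = sqrt((10 - 16*sqrt(7)) + 35193) = sqrt(35203 - 16*sqrt(7))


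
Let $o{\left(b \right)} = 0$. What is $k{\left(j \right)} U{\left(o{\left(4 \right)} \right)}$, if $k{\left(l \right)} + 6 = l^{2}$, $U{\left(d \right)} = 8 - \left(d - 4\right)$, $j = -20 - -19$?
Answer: $-60$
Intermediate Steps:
$j = -1$ ($j = -20 + 19 = -1$)
$U{\left(d \right)} = 12 - d$ ($U{\left(d \right)} = 8 - \left(-4 + d\right) = 12 - d$)
$k{\left(l \right)} = -6 + l^{2}$
$k{\left(j \right)} U{\left(o{\left(4 \right)} \right)} = \left(-6 + \left(-1\right)^{2}\right) \left(12 - 0\right) = \left(-6 + 1\right) \left(12 + 0\right) = \left(-5\right) 12 = -60$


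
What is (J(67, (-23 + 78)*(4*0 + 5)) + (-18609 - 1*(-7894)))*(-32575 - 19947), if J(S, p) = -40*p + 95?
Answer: 1135525640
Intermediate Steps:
J(S, p) = 95 - 40*p
(J(67, (-23 + 78)*(4*0 + 5)) + (-18609 - 1*(-7894)))*(-32575 - 19947) = ((95 - 40*(-23 + 78)*(4*0 + 5)) + (-18609 - 1*(-7894)))*(-32575 - 19947) = ((95 - 2200*(0 + 5)) + (-18609 + 7894))*(-52522) = ((95 - 2200*5) - 10715)*(-52522) = ((95 - 40*275) - 10715)*(-52522) = ((95 - 11000) - 10715)*(-52522) = (-10905 - 10715)*(-52522) = -21620*(-52522) = 1135525640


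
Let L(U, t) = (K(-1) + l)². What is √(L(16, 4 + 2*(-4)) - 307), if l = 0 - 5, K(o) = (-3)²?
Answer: I*√291 ≈ 17.059*I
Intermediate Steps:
K(o) = 9
l = -5
L(U, t) = 16 (L(U, t) = (9 - 5)² = 4² = 16)
√(L(16, 4 + 2*(-4)) - 307) = √(16 - 307) = √(-291) = I*√291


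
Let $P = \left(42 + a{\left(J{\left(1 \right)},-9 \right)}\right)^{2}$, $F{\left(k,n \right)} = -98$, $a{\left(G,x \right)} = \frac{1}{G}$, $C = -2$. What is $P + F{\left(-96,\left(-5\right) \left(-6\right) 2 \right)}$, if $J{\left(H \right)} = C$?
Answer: $\frac{6497}{4} \approx 1624.3$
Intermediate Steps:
$J{\left(H \right)} = -2$
$P = \frac{6889}{4}$ ($P = \left(42 + \frac{1}{-2}\right)^{2} = \left(42 - \frac{1}{2}\right)^{2} = \left(\frac{83}{2}\right)^{2} = \frac{6889}{4} \approx 1722.3$)
$P + F{\left(-96,\left(-5\right) \left(-6\right) 2 \right)} = \frac{6889}{4} - 98 = \frac{6497}{4}$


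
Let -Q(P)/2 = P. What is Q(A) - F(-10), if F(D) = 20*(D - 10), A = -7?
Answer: 414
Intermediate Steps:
Q(P) = -2*P
F(D) = -200 + 20*D (F(D) = 20*(-10 + D) = -200 + 20*D)
Q(A) - F(-10) = -2*(-7) - (-200 + 20*(-10)) = 14 - (-200 - 200) = 14 - 1*(-400) = 14 + 400 = 414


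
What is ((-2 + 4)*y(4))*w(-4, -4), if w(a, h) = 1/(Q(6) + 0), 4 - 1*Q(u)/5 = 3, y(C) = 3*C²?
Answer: 96/5 ≈ 19.200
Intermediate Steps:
Q(u) = 5 (Q(u) = 20 - 5*3 = 20 - 15 = 5)
w(a, h) = ⅕ (w(a, h) = 1/(5 + 0) = 1/5 = ⅕)
((-2 + 4)*y(4))*w(-4, -4) = ((-2 + 4)*(3*4²))*(⅕) = (2*(3*16))*(⅕) = (2*48)*(⅕) = 96*(⅕) = 96/5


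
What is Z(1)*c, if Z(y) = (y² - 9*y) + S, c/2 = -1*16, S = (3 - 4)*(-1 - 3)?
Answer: 128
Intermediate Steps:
S = 4 (S = -1*(-4) = 4)
c = -32 (c = 2*(-1*16) = 2*(-16) = -32)
Z(y) = 4 + y² - 9*y (Z(y) = (y² - 9*y) + 4 = 4 + y² - 9*y)
Z(1)*c = (4 + 1² - 9*1)*(-32) = (4 + 1 - 9)*(-32) = -4*(-32) = 128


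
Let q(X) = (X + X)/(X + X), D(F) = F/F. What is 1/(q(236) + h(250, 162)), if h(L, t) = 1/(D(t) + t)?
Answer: 163/164 ≈ 0.99390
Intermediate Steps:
D(F) = 1
h(L, t) = 1/(1 + t)
q(X) = 1 (q(X) = (2*X)/((2*X)) = (2*X)*(1/(2*X)) = 1)
1/(q(236) + h(250, 162)) = 1/(1 + 1/(1 + 162)) = 1/(1 + 1/163) = 1/(164/163) = 163/164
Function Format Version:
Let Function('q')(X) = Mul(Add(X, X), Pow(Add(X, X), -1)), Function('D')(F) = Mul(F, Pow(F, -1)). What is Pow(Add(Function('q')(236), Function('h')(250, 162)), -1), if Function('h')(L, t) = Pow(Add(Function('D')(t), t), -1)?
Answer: Rational(163, 164) ≈ 0.99390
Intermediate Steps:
Function('D')(F) = 1
Function('h')(L, t) = Pow(Add(1, t), -1)
Function('q')(X) = 1 (Function('q')(X) = Mul(Mul(2, X), Pow(Mul(2, X), -1)) = Mul(Mul(2, X), Mul(Rational(1, 2), Pow(X, -1))) = 1)
Pow(Add(Function('q')(236), Function('h')(250, 162)), -1) = Pow(Add(1, Pow(Add(1, 162), -1)), -1) = Pow(Add(1, Pow(163, -1)), -1) = Pow(Add(1, Rational(1, 163)), -1) = Pow(Rational(164, 163), -1) = Rational(163, 164)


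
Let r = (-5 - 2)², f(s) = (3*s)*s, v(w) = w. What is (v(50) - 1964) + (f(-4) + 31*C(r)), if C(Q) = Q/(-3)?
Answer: -7117/3 ≈ -2372.3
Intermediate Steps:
f(s) = 3*s²
r = 49 (r = (-7)² = 49)
C(Q) = -Q/3 (C(Q) = Q*(-⅓) = -Q/3)
(v(50) - 1964) + (f(-4) + 31*C(r)) = (50 - 1964) + (3*(-4)² + 31*(-⅓*49)) = -1914 + (3*16 + 31*(-49/3)) = -1914 + (48 - 1519/3) = -1914 - 1375/3 = -7117/3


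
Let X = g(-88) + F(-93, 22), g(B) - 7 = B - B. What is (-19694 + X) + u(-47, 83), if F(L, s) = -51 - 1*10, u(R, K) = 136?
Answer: -19612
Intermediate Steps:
g(B) = 7 (g(B) = 7 + (B - B) = 7 + 0 = 7)
F(L, s) = -61 (F(L, s) = -51 - 10 = -61)
X = -54 (X = 7 - 61 = -54)
(-19694 + X) + u(-47, 83) = (-19694 - 54) + 136 = -19748 + 136 = -19612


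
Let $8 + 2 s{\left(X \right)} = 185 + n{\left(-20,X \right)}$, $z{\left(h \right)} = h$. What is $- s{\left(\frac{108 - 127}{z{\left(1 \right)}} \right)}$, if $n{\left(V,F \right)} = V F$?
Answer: $- \frac{557}{2} \approx -278.5$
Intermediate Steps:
$n{\left(V,F \right)} = F V$
$s{\left(X \right)} = \frac{177}{2} - 10 X$ ($s{\left(X \right)} = -4 + \frac{185 + X \left(-20\right)}{2} = -4 + \frac{185 - 20 X}{2} = -4 - \left(- \frac{185}{2} + 10 X\right) = \frac{177}{2} - 10 X$)
$- s{\left(\frac{108 - 127}{z{\left(1 \right)}} \right)} = - (\frac{177}{2} - 10 \frac{108 - 127}{1}) = - (\frac{177}{2} - 10 \left(108 - 127\right) 1) = - (\frac{177}{2} - 10 \left(\left(-19\right) 1\right)) = - (\frac{177}{2} - -190) = - (\frac{177}{2} + 190) = \left(-1\right) \frac{557}{2} = - \frac{557}{2}$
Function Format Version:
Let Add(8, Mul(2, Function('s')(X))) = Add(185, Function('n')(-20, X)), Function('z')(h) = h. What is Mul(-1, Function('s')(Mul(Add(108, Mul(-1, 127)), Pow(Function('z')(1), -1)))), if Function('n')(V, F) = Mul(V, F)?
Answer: Rational(-557, 2) ≈ -278.50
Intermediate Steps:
Function('n')(V, F) = Mul(F, V)
Function('s')(X) = Add(Rational(177, 2), Mul(-10, X)) (Function('s')(X) = Add(-4, Mul(Rational(1, 2), Add(185, Mul(X, -20)))) = Add(-4, Mul(Rational(1, 2), Add(185, Mul(-20, X)))) = Add(-4, Add(Rational(185, 2), Mul(-10, X))) = Add(Rational(177, 2), Mul(-10, X)))
Mul(-1, Function('s')(Mul(Add(108, Mul(-1, 127)), Pow(Function('z')(1), -1)))) = Mul(-1, Add(Rational(177, 2), Mul(-10, Mul(Add(108, Mul(-1, 127)), Pow(1, -1))))) = Mul(-1, Add(Rational(177, 2), Mul(-10, Mul(Add(108, -127), 1)))) = Mul(-1, Add(Rational(177, 2), Mul(-10, Mul(-19, 1)))) = Mul(-1, Add(Rational(177, 2), Mul(-10, -19))) = Mul(-1, Add(Rational(177, 2), 190)) = Mul(-1, Rational(557, 2)) = Rational(-557, 2)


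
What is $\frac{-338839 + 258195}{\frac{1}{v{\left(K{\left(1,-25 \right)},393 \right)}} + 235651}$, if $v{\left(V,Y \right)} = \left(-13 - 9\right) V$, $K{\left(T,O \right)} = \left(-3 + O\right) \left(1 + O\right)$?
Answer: $- \frac{1192240896}{3483864383} \approx -0.34222$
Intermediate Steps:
$K{\left(T,O \right)} = \left(1 + O\right) \left(-3 + O\right)$
$v{\left(V,Y \right)} = - 22 V$
$\frac{-338839 + 258195}{\frac{1}{v{\left(K{\left(1,-25 \right)},393 \right)}} + 235651} = \frac{-338839 + 258195}{\frac{1}{\left(-22\right) \left(-3 + \left(-25\right)^{2} - -50\right)} + 235651} = - \frac{80644}{\frac{1}{\left(-22\right) \left(-3 + 625 + 50\right)} + 235651} = - \frac{80644}{\frac{1}{\left(-22\right) 672} + 235651} = - \frac{80644}{\frac{1}{-14784} + 235651} = - \frac{80644}{- \frac{1}{14784} + 235651} = - \frac{80644}{\frac{3483864383}{14784}} = \left(-80644\right) \frac{14784}{3483864383} = - \frac{1192240896}{3483864383}$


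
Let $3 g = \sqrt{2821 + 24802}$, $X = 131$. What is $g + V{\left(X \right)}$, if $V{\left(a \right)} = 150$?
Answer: $150 + \frac{\sqrt{27623}}{3} \approx 205.4$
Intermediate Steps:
$g = \frac{\sqrt{27623}}{3}$ ($g = \frac{\sqrt{2821 + 24802}}{3} = \frac{\sqrt{27623}}{3} \approx 55.401$)
$g + V{\left(X \right)} = \frac{\sqrt{27623}}{3} + 150 = 150 + \frac{\sqrt{27623}}{3}$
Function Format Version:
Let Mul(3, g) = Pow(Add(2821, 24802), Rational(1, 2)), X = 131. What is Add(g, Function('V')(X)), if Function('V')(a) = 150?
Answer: Add(150, Mul(Rational(1, 3), Pow(27623, Rational(1, 2)))) ≈ 205.40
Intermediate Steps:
g = Mul(Rational(1, 3), Pow(27623, Rational(1, 2))) (g = Mul(Rational(1, 3), Pow(Add(2821, 24802), Rational(1, 2))) = Mul(Rational(1, 3), Pow(27623, Rational(1, 2))) ≈ 55.401)
Add(g, Function('V')(X)) = Add(Mul(Rational(1, 3), Pow(27623, Rational(1, 2))), 150) = Add(150, Mul(Rational(1, 3), Pow(27623, Rational(1, 2))))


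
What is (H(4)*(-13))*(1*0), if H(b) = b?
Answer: 0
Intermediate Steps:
(H(4)*(-13))*(1*0) = (4*(-13))*(1*0) = -52*0 = 0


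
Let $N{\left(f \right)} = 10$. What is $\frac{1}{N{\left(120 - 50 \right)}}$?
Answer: $\frac{1}{10} \approx 0.1$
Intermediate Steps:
$\frac{1}{N{\left(120 - 50 \right)}} = \frac{1}{10}$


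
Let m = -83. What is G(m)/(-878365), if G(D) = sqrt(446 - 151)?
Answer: -sqrt(295)/878365 ≈ -1.9554e-5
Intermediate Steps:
G(D) = sqrt(295)
G(m)/(-878365) = sqrt(295)/(-878365) = sqrt(295)*(-1/878365) = -sqrt(295)/878365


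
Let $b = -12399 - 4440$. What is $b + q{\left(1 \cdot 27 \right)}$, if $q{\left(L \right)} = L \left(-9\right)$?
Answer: $-17082$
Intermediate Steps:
$q{\left(L \right)} = - 9 L$
$b = -16839$
$b + q{\left(1 \cdot 27 \right)} = -16839 - 9 \cdot 1 \cdot 27 = -16839 - 243 = -17082$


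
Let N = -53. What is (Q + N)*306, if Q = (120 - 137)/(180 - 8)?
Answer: -1397349/86 ≈ -16248.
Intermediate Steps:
Q = -17/172 ≈ -0.098837
(Q + N)*306 = (-17/172 - 53)*306 = -9133/172*306 = -1397349/86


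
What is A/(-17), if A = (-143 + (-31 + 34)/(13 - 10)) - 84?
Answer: 226/17 ≈ 13.294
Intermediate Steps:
A = -226 (A = (-143 + 3/3) - 84 = (-143 + 3*(⅓)) - 84 = (-143 + 1) - 84 = -142 - 84 = -226)
A/(-17) = -226/(-17) = -226*(-1/17) = 226/17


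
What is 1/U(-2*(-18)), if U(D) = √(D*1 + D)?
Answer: √2/12 ≈ 0.11785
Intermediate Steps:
U(D) = √2*√D (U(D) = √(D + D) = √(2*D) = √2*√D)
1/U(-2*(-18)) = 1/(√2*√(-2*(-18))) = 1/(√2*√36) = 1/(√2*6) = 1/(6*√2) = √2/12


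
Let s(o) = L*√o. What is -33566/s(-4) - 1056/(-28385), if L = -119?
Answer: 1056/28385 - 16783*I/119 ≈ 0.037203 - 141.03*I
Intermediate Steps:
s(o) = -119*√o
-33566/s(-4) - 1056/(-28385) = -33566*I/238 - 1056/(-28385) = -33566*I/238 - 1056*(-1/28385) = -33566*I/238 + 1056/28385 = -16783*I/119 + 1056/28385 = 1056/28385 - 16783*I/119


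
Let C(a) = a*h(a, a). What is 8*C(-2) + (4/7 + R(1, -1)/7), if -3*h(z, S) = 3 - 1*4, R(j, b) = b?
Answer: -103/21 ≈ -4.9048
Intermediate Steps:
h(z, S) = ⅓ (h(z, S) = -(3 - 1*4)/3 = -(3 - 4)/3 = -⅓*(-1) = ⅓)
C(a) = a/3 (C(a) = a*(⅓) = a/3)
8*C(-2) + (4/7 + R(1, -1)/7) = 8*((⅓)*(-2)) + (4/7 - 1/7) = 8*(-⅔) + (4*(⅐) - 1*⅐) = -16/3 + (4/7 - ⅐) = -16/3 + 3/7 = -103/21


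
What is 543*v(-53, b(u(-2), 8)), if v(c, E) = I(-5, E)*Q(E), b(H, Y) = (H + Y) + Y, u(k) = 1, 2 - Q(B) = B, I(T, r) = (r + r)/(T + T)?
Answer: 27693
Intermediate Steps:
I(T, r) = r/T (I(T, r) = (2*r)/((2*T)) = (2*r)*(1/(2*T)) = r/T)
Q(B) = 2 - B
b(H, Y) = H + 2*Y
v(c, E) = -E*(2 - E)/5 (v(c, E) = (E/(-5))*(2 - E) = (E*(-⅕))*(2 - E) = (-E/5)*(2 - E) = -E*(2 - E)/5)
543*v(-53, b(u(-2), 8)) = 543*((1 + 2*8)*(-2 + (1 + 2*8))/5) = 543*((1 + 16)*(-2 + (1 + 16))/5) = 543*((⅕)*17*(-2 + 17)) = 543*((⅕)*17*15) = 543*51 = 27693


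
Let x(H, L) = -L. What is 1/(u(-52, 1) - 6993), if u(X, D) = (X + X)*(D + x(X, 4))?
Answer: -1/6681 ≈ -0.00014968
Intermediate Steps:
u(X, D) = 2*X*(-4 + D) (u(X, D) = (X + X)*(D - 1*4) = (2*X)*(D - 4) = (2*X)*(-4 + D) = 2*X*(-4 + D))
1/(u(-52, 1) - 6993) = 1/(2*(-52)*(-4 + 1) - 6993) = 1/(2*(-52)*(-3) - 6993) = 1/(312 - 6993) = 1/(-6681) = -1/6681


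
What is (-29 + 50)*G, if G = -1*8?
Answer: -168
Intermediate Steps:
G = -8
(-29 + 50)*G = (-29 + 50)*(-8) = 21*(-8) = -168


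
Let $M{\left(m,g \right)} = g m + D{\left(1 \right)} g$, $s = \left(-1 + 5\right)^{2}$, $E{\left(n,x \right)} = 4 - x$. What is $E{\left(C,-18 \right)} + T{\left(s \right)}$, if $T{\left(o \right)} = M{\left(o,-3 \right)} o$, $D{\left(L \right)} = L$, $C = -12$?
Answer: $-794$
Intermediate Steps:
$s = 16$ ($s = 4^{2} = 16$)
$M{\left(m,g \right)} = g + g m$ ($M{\left(m,g \right)} = g m + 1 g = g m + g = g + g m$)
$T{\left(o \right)} = o \left(-3 - 3 o\right)$ ($T{\left(o \right)} = - 3 \left(1 + o\right) o = \left(-3 - 3 o\right) o = o \left(-3 - 3 o\right)$)
$E{\left(C,-18 \right)} + T{\left(s \right)} = \left(4 - -18\right) + 3 \cdot 16 \left(-1 - 16\right) = \left(4 + 18\right) + 3 \cdot 16 \left(-1 - 16\right) = 22 + 3 \cdot 16 \left(-17\right) = 22 - 816 = -794$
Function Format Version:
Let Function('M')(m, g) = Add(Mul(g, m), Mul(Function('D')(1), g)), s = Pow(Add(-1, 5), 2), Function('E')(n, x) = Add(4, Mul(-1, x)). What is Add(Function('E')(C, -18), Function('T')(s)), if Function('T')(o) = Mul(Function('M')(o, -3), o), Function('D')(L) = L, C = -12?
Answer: -794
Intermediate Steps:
s = 16 (s = Pow(4, 2) = 16)
Function('M')(m, g) = Add(g, Mul(g, m)) (Function('M')(m, g) = Add(Mul(g, m), Mul(1, g)) = Add(Mul(g, m), g) = Add(g, Mul(g, m)))
Function('T')(o) = Mul(o, Add(-3, Mul(-3, o))) (Function('T')(o) = Mul(Mul(-3, Add(1, o)), o) = Mul(Add(-3, Mul(-3, o)), o) = Mul(o, Add(-3, Mul(-3, o))))
Add(Function('E')(C, -18), Function('T')(s)) = Add(Add(4, Mul(-1, -18)), Mul(3, 16, Add(-1, Mul(-1, 16)))) = Add(Add(4, 18), Mul(3, 16, Add(-1, -16))) = Add(22, Mul(3, 16, -17)) = Add(22, -816) = -794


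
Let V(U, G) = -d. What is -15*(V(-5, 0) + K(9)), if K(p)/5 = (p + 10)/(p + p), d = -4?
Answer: -835/6 ≈ -139.17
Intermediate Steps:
V(U, G) = 4 (V(U, G) = -1*(-4) = 4)
K(p) = 5*(10 + p)/(2*p) (K(p) = 5*((p + 10)/(p + p)) = 5*((10 + p)/((2*p))) = 5*((10 + p)*(1/(2*p))) = 5*((10 + p)/(2*p)) = 5*(10 + p)/(2*p))
-15*(V(-5, 0) + K(9)) = -15*(4 + (5/2 + 25/9)) = -15*(4 + 95/18) = -15*167/18 = -835/6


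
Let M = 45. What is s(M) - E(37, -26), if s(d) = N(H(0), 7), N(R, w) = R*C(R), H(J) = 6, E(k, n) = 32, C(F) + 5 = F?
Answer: -26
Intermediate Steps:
C(F) = -5 + F
N(R, w) = R*(-5 + R)
s(d) = 6 (s(d) = 6*(-5 + 6) = 6*1 = 6)
s(M) - E(37, -26) = 6 - 1*32 = 6 - 32 = -26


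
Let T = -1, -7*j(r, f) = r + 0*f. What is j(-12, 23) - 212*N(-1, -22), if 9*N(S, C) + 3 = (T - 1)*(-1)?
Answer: 1592/63 ≈ 25.270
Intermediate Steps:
j(r, f) = -r/7 (j(r, f) = -(r + 0*f)/7 = -(r + 0)/7 = -r/7)
N(S, C) = -1/9 (N(S, C) = -1/3 + ((-1 - 1)*(-1))/9 = -1/3 + (-2*(-1))/9 = -1/3 + (1/9)*2 = -1/3 + 2/9 = -1/9)
j(-12, 23) - 212*N(-1, -22) = -1/7*(-12) - 212*(-1/9) = 12/7 + 212/9 = 1592/63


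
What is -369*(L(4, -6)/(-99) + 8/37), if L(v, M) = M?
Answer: -41574/407 ≈ -102.15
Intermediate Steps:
-369*(L(4, -6)/(-99) + 8/37) = -369*(-6/(-99) + 8/37) = -369*(-6*(-1/99) + 8*(1/37)) = -369*(2/33 + 8/37) = -369*338/1221 = -41574/407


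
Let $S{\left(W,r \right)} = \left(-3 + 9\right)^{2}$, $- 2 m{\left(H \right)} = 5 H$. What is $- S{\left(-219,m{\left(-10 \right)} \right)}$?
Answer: $-36$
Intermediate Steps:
$m{\left(H \right)} = - \frac{5 H}{2}$
$S{\left(W,r \right)} = 36$ ($S{\left(W,r \right)} = 6^{2} = 36$)
$- S{\left(-219,m{\left(-10 \right)} \right)} = \left(-1\right) 36 = -36$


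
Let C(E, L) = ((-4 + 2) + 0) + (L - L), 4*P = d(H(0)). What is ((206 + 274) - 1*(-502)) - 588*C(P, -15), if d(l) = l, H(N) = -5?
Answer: 2158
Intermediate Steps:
P = -5/4 (P = (1/4)*(-5) = -5/4 ≈ -1.2500)
C(E, L) = -2 (C(E, L) = (-2 + 0) + 0 = -2 + 0 = -2)
((206 + 274) - 1*(-502)) - 588*C(P, -15) = ((206 + 274) - 1*(-502)) - 588*(-2) = (480 + 502) + 1176 = 982 + 1176 = 2158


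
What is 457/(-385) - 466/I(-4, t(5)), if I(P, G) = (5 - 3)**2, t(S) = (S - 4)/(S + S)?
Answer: -90619/770 ≈ -117.69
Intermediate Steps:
t(S) = (-4 + S)/(2*S) (t(S) = (-4 + S)/((2*S)) = (-4 + S)*(1/(2*S)) = (-4 + S)/(2*S))
I(P, G) = 4 (I(P, G) = 2**2 = 4)
457/(-385) - 466/I(-4, t(5)) = 457/(-385) - 466/4 = 457*(-1/385) - 466*1/4 = -457/385 - 233/2 = -90619/770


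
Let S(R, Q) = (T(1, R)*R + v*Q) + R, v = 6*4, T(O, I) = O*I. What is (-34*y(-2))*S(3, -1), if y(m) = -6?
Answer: -2448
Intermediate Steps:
T(O, I) = I*O
v = 24
S(R, Q) = R + R² + 24*Q (S(R, Q) = ((R*1)*R + 24*Q) + R = (R*R + 24*Q) + R = (R² + 24*Q) + R = R + R² + 24*Q)
(-34*y(-2))*S(3, -1) = (-34*(-6))*(3 + 3² + 24*(-1)) = 204*(3 + 9 - 24) = 204*(-12) = -2448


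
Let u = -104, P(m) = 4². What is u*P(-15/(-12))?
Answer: -1664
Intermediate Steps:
P(m) = 16
u*P(-15/(-12)) = -104*16 = -1664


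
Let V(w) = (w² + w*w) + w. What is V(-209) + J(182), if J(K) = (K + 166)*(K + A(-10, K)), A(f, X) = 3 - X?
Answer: 88197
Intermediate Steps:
V(w) = w + 2*w² (V(w) = (w² + w²) + w = 2*w² + w = w + 2*w²)
J(K) = 498 + 3*K (J(K) = (K + 166)*(K + (3 - K)) = (166 + K)*3 = 498 + 3*K)
V(-209) + J(182) = -209*(1 + 2*(-209)) + (498 + 3*182) = -209*(1 - 418) + (498 + 546) = -209*(-417) + 1044 = 87153 + 1044 = 88197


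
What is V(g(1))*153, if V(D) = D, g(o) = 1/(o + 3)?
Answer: 153/4 ≈ 38.250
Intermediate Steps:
g(o) = 1/(3 + o)
V(g(1))*153 = 153/(3 + 1) = 153/4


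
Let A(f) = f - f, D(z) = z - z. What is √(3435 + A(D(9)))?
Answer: √3435 ≈ 58.609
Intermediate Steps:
D(z) = 0
A(f) = 0
√(3435 + A(D(9))) = √(3435 + 0) = √3435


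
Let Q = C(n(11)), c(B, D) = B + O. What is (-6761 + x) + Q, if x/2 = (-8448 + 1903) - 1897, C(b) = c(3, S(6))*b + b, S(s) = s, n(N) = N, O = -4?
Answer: -23645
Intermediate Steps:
c(B, D) = -4 + B (c(B, D) = B - 4 = -4 + B)
C(b) = 0 (C(b) = (-4 + 3)*b + b = -b + b = 0)
Q = 0
x = -16884 (x = 2*((-8448 + 1903) - 1897) = 2*(-6545 - 1897) = 2*(-8442) = -16884)
(-6761 + x) + Q = (-6761 - 16884) + 0 = -23645 + 0 = -23645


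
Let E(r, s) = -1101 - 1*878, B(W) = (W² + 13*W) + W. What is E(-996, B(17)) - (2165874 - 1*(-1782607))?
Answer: -3950460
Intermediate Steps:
B(W) = W² + 14*W
E(r, s) = -1979 (E(r, s) = -1101 - 878 = -1979)
E(-996, B(17)) - (2165874 - 1*(-1782607)) = -1979 - (2165874 - 1*(-1782607)) = -1979 - (2165874 + 1782607) = -1979 - 1*3948481 = -1979 - 3948481 = -3950460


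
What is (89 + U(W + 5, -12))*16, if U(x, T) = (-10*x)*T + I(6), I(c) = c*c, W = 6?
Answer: 23120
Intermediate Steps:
I(c) = c**2
U(x, T) = 36 - 10*T*x (U(x, T) = (-10*x)*T + 6**2 = -10*T*x + 36 = 36 - 10*T*x)
(89 + U(W + 5, -12))*16 = (89 + (36 - 10*(-12)*(6 + 5)))*16 = (89 + (36 - 10*(-12)*11))*16 = (89 + (36 + 1320))*16 = (89 + 1356)*16 = 1445*16 = 23120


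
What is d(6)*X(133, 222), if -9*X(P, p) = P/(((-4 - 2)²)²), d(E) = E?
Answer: -133/1944 ≈ -0.068416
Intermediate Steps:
X(P, p) = -P/11664 (X(P, p) = -P/(9*(((-4 - 2)²)²)) = -P/(9*(((-6)²)²)) = -P/(9*(36²)) = -P/(9*1296) = -P/11664)
d(6)*X(133, 222) = 6*(-1/11664*133) = 6*(-133/11664) = -133/1944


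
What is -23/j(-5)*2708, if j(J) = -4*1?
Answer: 15571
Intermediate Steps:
j(J) = -4
-23/j(-5)*2708 = -23/(-4)*2708 = -23*(-¼)*2708 = (23/4)*2708 = 15571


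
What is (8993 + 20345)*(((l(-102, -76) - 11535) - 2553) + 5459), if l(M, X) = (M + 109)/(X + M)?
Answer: -22531129261/89 ≈ -2.5316e+8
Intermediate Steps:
l(M, X) = (109 + M)/(M + X)
(8993 + 20345)*(((l(-102, -76) - 11535) - 2553) + 5459) = (8993 + 20345)*((((109 - 102)/(-102 - 76) - 11535) - 2553) + 5459) = 29338*(((7/(-178) - 11535) - 2553) + 5459) = 29338*(((-1/178*7 - 11535) - 2553) + 5459) = 29338*(((-7/178 - 11535) - 2553) + 5459) = 29338*((-2053237/178 - 2553) + 5459) = 29338*(-2507671/178 + 5459) = 29338*(-1535969/178) = -22531129261/89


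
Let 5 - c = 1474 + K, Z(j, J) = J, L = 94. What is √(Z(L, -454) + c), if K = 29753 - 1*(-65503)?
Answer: I*√97179 ≈ 311.74*I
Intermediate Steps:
K = 95256 (K = 29753 + 65503 = 95256)
c = -96725 (c = 5 - (1474 + 95256) = 5 - 1*96730 = 5 - 96730 = -96725)
√(Z(L, -454) + c) = √(-454 - 96725) = √(-97179) = I*√97179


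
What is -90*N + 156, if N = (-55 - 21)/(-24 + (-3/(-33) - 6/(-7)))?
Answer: -49956/355 ≈ -140.72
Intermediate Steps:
N = 5852/1775 (N = -76/(-24 + (-3*(-1/33) - 6*(-⅐))) = -76/(-24 + (1/11 + 6/7)) = -76/(-24 + 73/77) = -76/(-1775/77) = -76*(-77/1775) = 5852/1775 ≈ 3.2969)
-90*N + 156 = -90*5852/1775 + 156 = -105336/355 + 156 = -49956/355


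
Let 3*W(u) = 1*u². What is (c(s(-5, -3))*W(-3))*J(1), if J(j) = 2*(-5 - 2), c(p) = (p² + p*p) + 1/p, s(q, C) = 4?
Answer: -2709/2 ≈ -1354.5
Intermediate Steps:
c(p) = 1/p + 2*p² (c(p) = (p² + p²) + 1/p = 2*p² + 1/p = 1/p + 2*p²)
W(u) = u²/3 (W(u) = (1*u²)/3 = u²/3)
J(j) = -14 (J(j) = 2*(-7) = -14)
(c(s(-5, -3))*W(-3))*J(1) = (((1 + 2*4³)/4)*((⅓)*(-3)²))*(-14) = (((1 + 2*64)/4)*((⅓)*9))*(-14) = (((1 + 128)/4)*3)*(-14) = (((¼)*129)*3)*(-14) = ((129/4)*3)*(-14) = (387/4)*(-14) = -2709/2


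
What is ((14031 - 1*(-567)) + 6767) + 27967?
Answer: 49332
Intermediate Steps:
((14031 - 1*(-567)) + 6767) + 27967 = ((14031 + 567) + 6767) + 27967 = (14598 + 6767) + 27967 = 21365 + 27967 = 49332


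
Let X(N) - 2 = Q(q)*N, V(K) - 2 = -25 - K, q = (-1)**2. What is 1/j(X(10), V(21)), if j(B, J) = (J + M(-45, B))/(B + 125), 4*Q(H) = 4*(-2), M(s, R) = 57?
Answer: 107/13 ≈ 8.2308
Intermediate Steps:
q = 1
Q(H) = -2 (Q(H) = (4*(-2))/4 = (1/4)*(-8) = -2)
V(K) = -23 - K (V(K) = 2 + (-25 - K) = -23 - K)
X(N) = 2 - 2*N
j(B, J) = (57 + J)/(125 + B) (j(B, J) = (J + 57)/(B + 125) = (57 + J)/(125 + B))
1/j(X(10), V(21)) = 1/((57 + (-23 - 1*21))/(125 + (2 - 2*10))) = 1/((57 + (-23 - 21))/(125 + (2 - 20))) = 1/((57 - 44)/(125 - 18)) = 1/(13/107) = 107/13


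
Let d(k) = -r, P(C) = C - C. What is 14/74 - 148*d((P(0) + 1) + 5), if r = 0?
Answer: 7/37 ≈ 0.18919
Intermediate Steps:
P(C) = 0
d(k) = 0 (d(k) = -1*0 = 0)
14/74 - 148*d((P(0) + 1) + 5) = 14/74 - 148*0 = 14*(1/74) + 0 = 7/37 + 0 = 7/37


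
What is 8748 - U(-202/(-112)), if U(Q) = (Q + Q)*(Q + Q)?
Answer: 6848231/784 ≈ 8735.0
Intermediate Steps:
U(Q) = 4*Q**2 (U(Q) = (2*Q)*(2*Q) = 4*Q**2)
8748 - U(-202/(-112)) = 8748 - 4*(-202/(-112))**2 = 8748 - 4*(-202*(-1/112))**2 = 8748 - 4*(101/56)**2 = 8748 - 4*10201/3136 = 8748 - 1*10201/784 = 8748 - 10201/784 = 6848231/784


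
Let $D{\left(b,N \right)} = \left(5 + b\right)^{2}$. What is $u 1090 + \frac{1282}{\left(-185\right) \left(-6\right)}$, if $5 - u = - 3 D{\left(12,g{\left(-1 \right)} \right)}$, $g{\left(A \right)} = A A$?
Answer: $\frac{527517041}{555} \approx 9.5048 \cdot 10^{5}$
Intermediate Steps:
$g{\left(A \right)} = A^{2}$
$u = 872$ ($u = 5 - - 3 \left(5 + 12\right)^{2} = 5 - - 3 \cdot 17^{2} = 5 - \left(-3\right) 289 = 5 - -867 = 5 + 867 = 872$)
$u 1090 + \frac{1282}{\left(-185\right) \left(-6\right)} = 872 \cdot 1090 + \frac{1282}{\left(-185\right) \left(-6\right)} = 950480 + \frac{1282}{1110} = 950480 + 1282 \cdot \frac{1}{1110} = 950480 + \frac{641}{555} = \frac{527517041}{555}$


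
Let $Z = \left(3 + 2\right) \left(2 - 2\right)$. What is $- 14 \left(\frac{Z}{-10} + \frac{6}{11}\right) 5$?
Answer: $- \frac{420}{11} \approx -38.182$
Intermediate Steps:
$Z = 0$ ($Z = 5 \cdot 0 = 0$)
$- 14 \left(\frac{Z}{-10} + \frac{6}{11}\right) 5 = - 14 \left(\frac{0}{-10} + \frac{6}{11}\right) 5 = - 14 \left(0 \left(- \frac{1}{10}\right) + 6 \cdot \frac{1}{11}\right) 5 = - 14 \left(0 + \frac{6}{11}\right) 5 = \left(-14\right) \frac{6}{11} \cdot 5 = \left(- \frac{84}{11}\right) 5 = - \frac{420}{11}$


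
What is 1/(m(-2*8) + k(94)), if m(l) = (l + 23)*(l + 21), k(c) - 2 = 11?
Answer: 1/48 ≈ 0.020833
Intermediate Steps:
k(c) = 13 (k(c) = 2 + 11 = 13)
m(l) = (21 + l)*(23 + l) (m(l) = (23 + l)*(21 + l) = (21 + l)*(23 + l))
1/(m(-2*8) + k(94)) = 1/((483 + (-2*8)² + 44*(-2*8)) + 13) = 1/((483 + (-16)² + 44*(-16)) + 13) = 1/((483 + 256 - 704) + 13) = 1/(35 + 13) = 1/48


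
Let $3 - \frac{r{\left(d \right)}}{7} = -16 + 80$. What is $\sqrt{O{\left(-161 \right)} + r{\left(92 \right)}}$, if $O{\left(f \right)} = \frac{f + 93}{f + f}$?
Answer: $\frac{i \sqrt{11062793}}{161} \approx 20.659 i$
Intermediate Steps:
$O{\left(f \right)} = \frac{93 + f}{2 f}$
$r{\left(d \right)} = -427$ ($r{\left(d \right)} = 21 - 7 \left(-16 + 80\right) = 21 - 448 = -427$)
$\sqrt{O{\left(-161 \right)} + r{\left(92 \right)}} = \sqrt{\frac{93 - 161}{2 \left(-161\right)} - 427} = \sqrt{\frac{1}{2} \left(- \frac{1}{161}\right) \left(-68\right) - 427} = \sqrt{\frac{34}{161} - 427} = \sqrt{- \frac{68713}{161}} = \frac{i \sqrt{11062793}}{161}$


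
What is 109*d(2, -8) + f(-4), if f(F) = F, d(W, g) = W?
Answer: 214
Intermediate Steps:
109*d(2, -8) + f(-4) = 109*2 - 4 = 218 - 4 = 214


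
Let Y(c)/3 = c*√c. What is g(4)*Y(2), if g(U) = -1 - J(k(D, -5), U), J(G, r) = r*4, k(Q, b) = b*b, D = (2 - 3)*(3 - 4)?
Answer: -102*√2 ≈ -144.25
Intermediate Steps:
D = 1 (D = -1*(-1) = 1)
k(Q, b) = b²
J(G, r) = 4*r
Y(c) = 3*c^(3/2) (Y(c) = 3*(c*√c) = 3*c^(3/2))
g(U) = -1 - 4*U
g(4)*Y(2) = (-1 - 4*4)*(3*2^(3/2)) = (-1 - 16)*(3*(2*√2)) = -102*√2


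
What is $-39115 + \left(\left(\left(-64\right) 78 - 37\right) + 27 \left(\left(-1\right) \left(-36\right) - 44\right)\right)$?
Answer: $-44360$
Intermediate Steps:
$-39115 + \left(\left(\left(-64\right) 78 - 37\right) + 27 \left(\left(-1\right) \left(-36\right) - 44\right)\right) = -39115 + \left(\left(-4992 - 37\right) + 27 \left(36 - 44\right)\right) = -39115 + \left(-5029 + 27 \left(-8\right)\right) = -39115 - 5245 = -44360$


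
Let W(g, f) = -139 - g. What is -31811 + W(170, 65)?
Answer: -32120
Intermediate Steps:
-31811 + W(170, 65) = -31811 + (-139 - 1*170) = -31811 + (-139 - 170) = -31811 - 309 = -32120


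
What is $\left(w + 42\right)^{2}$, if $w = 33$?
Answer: $5625$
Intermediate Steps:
$\left(w + 42\right)^{2} = \left(33 + 42\right)^{2} = 75^{2} = 5625$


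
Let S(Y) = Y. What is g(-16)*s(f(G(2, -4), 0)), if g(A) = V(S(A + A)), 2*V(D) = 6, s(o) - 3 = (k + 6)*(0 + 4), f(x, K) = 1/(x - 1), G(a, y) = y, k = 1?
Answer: 93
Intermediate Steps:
f(x, K) = 1/(-1 + x)
s(o) = 31 (s(o) = 3 + (1 + 6)*(0 + 4) = 3 + 7*4 = 3 + 28 = 31)
V(D) = 3 (V(D) = (1/2)*6 = 3)
g(A) = 3
g(-16)*s(f(G(2, -4), 0)) = 3*31 = 93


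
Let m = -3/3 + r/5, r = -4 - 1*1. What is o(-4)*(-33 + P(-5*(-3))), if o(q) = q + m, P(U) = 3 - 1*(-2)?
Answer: 168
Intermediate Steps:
r = -5 (r = -4 - 1 = -5)
m = -2 (m = -3/3 - 5/5 = -3*⅓ - 5*⅕ = -1 - 1 = -2)
P(U) = 5 (P(U) = 3 + 2 = 5)
o(q) = -2 + q (o(q) = q - 2 = -2 + q)
o(-4)*(-33 + P(-5*(-3))) = (-2 - 4)*(-33 + 5) = -6*(-28) = 168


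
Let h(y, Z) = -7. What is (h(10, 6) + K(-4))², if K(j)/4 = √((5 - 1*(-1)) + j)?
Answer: 81 - 56*√2 ≈ 1.8040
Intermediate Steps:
K(j) = 4*√(6 + j) (K(j) = 4*√((5 - 1*(-1)) + j) = 4*√((5 + 1) + j) = 4*√(6 + j))
(h(10, 6) + K(-4))² = (-7 + 4*√(6 - 4))² = (-7 + 4*√2)²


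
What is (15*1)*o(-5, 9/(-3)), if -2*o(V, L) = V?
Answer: 75/2 ≈ 37.500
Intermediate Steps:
o(V, L) = -V/2
(15*1)*o(-5, 9/(-3)) = (15*1)*(-½*(-5)) = 15*(5/2) = 75/2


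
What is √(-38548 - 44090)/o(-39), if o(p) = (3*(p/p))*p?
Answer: -I*√9182/39 ≈ -2.457*I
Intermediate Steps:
o(p) = 3*p (o(p) = (3*1)*p = 3*p)
√(-38548 - 44090)/o(-39) = √(-38548 - 44090)/((3*(-39))) = √(-82638)/(-117) = (3*I*√9182)*(-1/117) = -I*√9182/39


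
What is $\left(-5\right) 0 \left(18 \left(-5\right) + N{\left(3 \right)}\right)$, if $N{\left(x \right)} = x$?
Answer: $0$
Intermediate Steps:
$\left(-5\right) 0 \left(18 \left(-5\right) + N{\left(3 \right)}\right) = \left(-5\right) 0 \left(18 \left(-5\right) + 3\right) = 0 \left(-90 + 3\right) = 0 \left(-87\right) = 0$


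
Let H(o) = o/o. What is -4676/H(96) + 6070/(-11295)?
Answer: -10564298/2259 ≈ -4676.5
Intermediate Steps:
H(o) = 1
-4676/H(96) + 6070/(-11295) = -4676/1 + 6070/(-11295) = -4676*1 + 6070*(-1/11295) = -4676 - 1214/2259 = -10564298/2259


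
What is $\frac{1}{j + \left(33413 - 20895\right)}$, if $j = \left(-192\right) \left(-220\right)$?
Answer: $\frac{1}{54758} \approx 1.8262 \cdot 10^{-5}$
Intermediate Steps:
$j = 42240$
$\frac{1}{j + \left(33413 - 20895\right)} = \frac{1}{42240 + \left(33413 - 20895\right)} = \frac{1}{42240 + 12518} = \frac{1}{54758}$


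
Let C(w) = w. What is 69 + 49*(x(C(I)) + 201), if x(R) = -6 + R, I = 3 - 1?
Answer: 9722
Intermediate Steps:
I = 2
69 + 49*(x(C(I)) + 201) = 69 + 49*((-6 + 2) + 201) = 69 + 49*(-4 + 201) = 69 + 49*197 = 69 + 9653 = 9722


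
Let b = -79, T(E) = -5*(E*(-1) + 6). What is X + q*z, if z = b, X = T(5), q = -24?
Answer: 1891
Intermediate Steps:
T(E) = -30 + 5*E (T(E) = -5*(-E + 6) = -5*(6 - E) = -30 + 5*E)
X = -5 (X = -30 + 5*5 = -30 + 25 = -5)
z = -79
X + q*z = -5 - 24*(-79) = -5 + 1896 = 1891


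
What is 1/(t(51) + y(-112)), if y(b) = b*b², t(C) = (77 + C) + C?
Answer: -1/1404749 ≈ -7.1187e-7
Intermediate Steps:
t(C) = 77 + 2*C
y(b) = b³
1/(t(51) + y(-112)) = 1/((77 + 2*51) + (-112)³) = 1/((77 + 102) - 1404928) = 1/(179 - 1404928) = 1/(-1404749) = -1/1404749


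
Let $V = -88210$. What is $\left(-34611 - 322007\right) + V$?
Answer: $-444828$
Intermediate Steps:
$\left(-34611 - 322007\right) + V = \left(-34611 - 322007\right) - 88210 = -356618 - 88210 = -444828$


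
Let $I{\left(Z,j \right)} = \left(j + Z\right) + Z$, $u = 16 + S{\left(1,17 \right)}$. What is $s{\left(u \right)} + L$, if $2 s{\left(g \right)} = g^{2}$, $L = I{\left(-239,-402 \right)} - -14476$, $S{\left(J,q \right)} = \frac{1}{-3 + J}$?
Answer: $\frac{109729}{8} \approx 13716.0$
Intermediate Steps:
$u = \frac{31}{2}$ ($u = 16 + \frac{1}{-3 + 1} = 16 + \frac{1}{-2} = 16 - \frac{1}{2} = \frac{31}{2} \approx 15.5$)
$I{\left(Z,j \right)} = j + 2 Z$ ($I{\left(Z,j \right)} = \left(Z + j\right) + Z = j + 2 Z$)
$L = 13596$ ($L = \left(-402 + 2 \left(-239\right)\right) - -14476 = \left(-402 - 478\right) + 14476 = -880 + 14476 = 13596$)
$s{\left(g \right)} = \frac{g^{2}}{2}$
$s{\left(u \right)} + L = \frac{\left(\frac{31}{2}\right)^{2}}{2} + 13596 = \frac{1}{2} \cdot \frac{961}{4} + 13596 = \frac{961}{8} + 13596 = \frac{109729}{8}$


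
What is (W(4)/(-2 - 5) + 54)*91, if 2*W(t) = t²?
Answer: 4810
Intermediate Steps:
W(t) = t²/2
(W(4)/(-2 - 5) + 54)*91 = (((½)*4²)/(-2 - 5) + 54)*91 = (((½)*16)/(-7) + 54)*91 = (-⅐*8 + 54)*91 = (-8/7 + 54)*91 = (370/7)*91 = 4810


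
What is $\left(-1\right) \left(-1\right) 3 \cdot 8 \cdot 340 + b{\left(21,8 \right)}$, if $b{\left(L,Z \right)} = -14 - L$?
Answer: $8125$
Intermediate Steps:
$\left(-1\right) \left(-1\right) 3 \cdot 8 \cdot 340 + b{\left(21,8 \right)} = \left(-1\right) \left(-1\right) 3 \cdot 8 \cdot 340 - 35 = 1 \cdot 3 \cdot 8 \cdot 340 - 35 = 3 \cdot 8 \cdot 340 - 35 = 24 \cdot 340 - 35 = 8160 - 35 = 8125$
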